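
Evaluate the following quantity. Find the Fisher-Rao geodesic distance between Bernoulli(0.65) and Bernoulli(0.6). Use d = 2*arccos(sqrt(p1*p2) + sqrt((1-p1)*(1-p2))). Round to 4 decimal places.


Geodesic distance on Bernoulli manifold:
d(p1,p2) = 2*arccos(sqrt(p1*p2) + sqrt((1-p1)*(1-p2))).
sqrt(p1*p2) = sqrt(0.65*0.6) = 0.6245.
sqrt((1-p1)*(1-p2)) = sqrt(0.35*0.4) = 0.374166.
arg = 0.6245 + 0.374166 = 0.998666.
d = 2*arccos(0.998666) = 0.1033

0.1033


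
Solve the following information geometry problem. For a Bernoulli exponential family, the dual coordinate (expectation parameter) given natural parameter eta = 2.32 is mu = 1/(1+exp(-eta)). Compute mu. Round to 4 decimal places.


Dual coordinate (expectation parameter) for Bernoulli:
mu = 1/(1+exp(-eta)).
eta = 2.32.
exp(-eta) = exp(-2.32) = 0.098274.
mu = 1/(1+0.098274) = 0.9105

0.9105


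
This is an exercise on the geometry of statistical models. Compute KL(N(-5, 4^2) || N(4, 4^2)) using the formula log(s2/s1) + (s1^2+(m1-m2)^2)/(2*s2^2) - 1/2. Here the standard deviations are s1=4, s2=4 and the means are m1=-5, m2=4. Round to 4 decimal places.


KL divergence between normal distributions:
KL = log(s2/s1) + (s1^2 + (m1-m2)^2)/(2*s2^2) - 1/2.
log(4/4) = 0.0.
(4^2 + (-5-4)^2)/(2*4^2) = (16 + 81)/32 = 3.03125.
KL = 0.0 + 3.03125 - 0.5 = 2.5313

2.5313


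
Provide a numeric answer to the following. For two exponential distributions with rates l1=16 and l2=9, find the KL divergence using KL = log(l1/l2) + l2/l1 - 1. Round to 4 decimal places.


KL divergence for exponential family:
KL = log(l1/l2) + l2/l1 - 1.
log(16/9) = 0.575364.
9/16 = 0.5625.
KL = 0.575364 + 0.5625 - 1 = 0.1379

0.1379


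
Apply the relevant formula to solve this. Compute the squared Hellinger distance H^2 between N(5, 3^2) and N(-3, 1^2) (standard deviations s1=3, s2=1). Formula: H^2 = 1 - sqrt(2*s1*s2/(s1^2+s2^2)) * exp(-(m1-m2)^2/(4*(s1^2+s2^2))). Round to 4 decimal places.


Squared Hellinger distance for Gaussians:
H^2 = 1 - sqrt(2*s1*s2/(s1^2+s2^2)) * exp(-(m1-m2)^2/(4*(s1^2+s2^2))).
s1^2 = 9, s2^2 = 1, s1^2+s2^2 = 10.
sqrt(2*3*1/(10)) = 0.774597.
(m1-m2)^2 = (8)^2 = 64.
exp(-64/(4*10)) = exp(-1.6) = 0.201897.
H^2 = 1 - 0.774597*0.201897 = 0.8436

0.8436


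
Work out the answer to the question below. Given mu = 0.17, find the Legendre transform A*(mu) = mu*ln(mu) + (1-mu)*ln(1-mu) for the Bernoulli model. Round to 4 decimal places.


Legendre transform for Bernoulli:
A*(mu) = mu*log(mu) + (1-mu)*log(1-mu).
mu = 0.17, 1-mu = 0.83.
mu*log(mu) = 0.17*log(0.17) = -0.301233.
(1-mu)*log(1-mu) = 0.83*log(0.83) = -0.154654.
A* = -0.301233 + -0.154654 = -0.4559

-0.4559


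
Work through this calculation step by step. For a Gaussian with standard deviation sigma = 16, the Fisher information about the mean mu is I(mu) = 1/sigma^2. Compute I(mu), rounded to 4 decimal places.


The Fisher information for the mean of a normal distribution is I(mu) = 1/sigma^2.
sigma = 16, so sigma^2 = 256.
I(mu) = 1/256 = 0.0039

0.0039


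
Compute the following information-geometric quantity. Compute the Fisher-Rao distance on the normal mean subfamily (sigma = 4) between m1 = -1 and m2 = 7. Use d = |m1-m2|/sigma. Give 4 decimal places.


On the fixed-variance normal subfamily, geodesic distance = |m1-m2|/sigma.
|-1 - 7| = 8.
sigma = 4.
d = 8/4 = 2.0000

2.0000


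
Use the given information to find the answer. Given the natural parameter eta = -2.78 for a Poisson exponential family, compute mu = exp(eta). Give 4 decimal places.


Expectation parameter for Poisson exponential family:
mu = exp(eta).
eta = -2.78.
mu = exp(-2.78) = 0.0620

0.0620


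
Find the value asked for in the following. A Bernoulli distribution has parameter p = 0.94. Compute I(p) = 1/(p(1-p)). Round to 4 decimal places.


For Bernoulli(p), Fisher information is I(p) = 1/(p*(1-p)).
p = 0.94, 1-p = 0.06.
p*(1-p) = 0.0564.
I(p) = 1/0.0564 = 17.7305

17.7305


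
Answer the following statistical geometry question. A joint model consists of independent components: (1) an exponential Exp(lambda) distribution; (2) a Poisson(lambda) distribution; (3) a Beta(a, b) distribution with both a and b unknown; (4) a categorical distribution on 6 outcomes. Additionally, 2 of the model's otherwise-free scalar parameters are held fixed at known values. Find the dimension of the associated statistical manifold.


The dimension of a statistical manifold equals the number of free
(independent) real parameters of the model. For a product of independent
blocks the parameter counts add.
- exponential (lambda): 1.
- Poisson (lambda): 1.
- Beta (a, b): 2.
- categorical on 6 outcomes (probabilities sum to 1): 6-1 = 5.
Total = 1 + 1 + 2 + 5 = 9.
2 parameter(s) fixed at known values: 9 - 2 = 7.
Dimension = 7

7


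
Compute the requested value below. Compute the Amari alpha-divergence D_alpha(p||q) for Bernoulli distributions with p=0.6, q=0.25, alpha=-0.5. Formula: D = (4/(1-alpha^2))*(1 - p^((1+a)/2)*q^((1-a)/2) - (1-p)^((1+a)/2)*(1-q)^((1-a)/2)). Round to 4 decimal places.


Amari alpha-divergence:
D = (4/(1-alpha^2))*(1 - p^((1+a)/2)*q^((1-a)/2) - (1-p)^((1+a)/2)*(1-q)^((1-a)/2)).
alpha = -0.5, p = 0.6, q = 0.25.
e1 = (1+alpha)/2 = 0.25, e2 = (1-alpha)/2 = 0.75.
t1 = p^e1 * q^e2 = 0.6^0.25 * 0.25^0.75 = 0.311166.
t2 = (1-p)^e1 * (1-q)^e2 = 0.4^0.25 * 0.75^0.75 = 0.640931.
4/(1-alpha^2) = 5.333333.
D = 5.333333*(1 - 0.311166 - 0.640931) = 0.2555

0.2555


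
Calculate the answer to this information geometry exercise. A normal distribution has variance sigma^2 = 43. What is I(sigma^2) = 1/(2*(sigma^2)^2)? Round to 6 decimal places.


Fisher information for variance: I(sigma^2) = 1/(2*sigma^4).
sigma^2 = 43, so sigma^4 = 1849.
I = 1/(2*1849) = 1/3698 = 0.000270

0.000270


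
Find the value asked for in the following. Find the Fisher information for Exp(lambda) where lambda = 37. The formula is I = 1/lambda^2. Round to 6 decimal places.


Fisher information for exponential: I(lambda) = 1/lambda^2.
lambda = 37, lambda^2 = 1369.
I = 1/1369 = 0.000730

0.000730


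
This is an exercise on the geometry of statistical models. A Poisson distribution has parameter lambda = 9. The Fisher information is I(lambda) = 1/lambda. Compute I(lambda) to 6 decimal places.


Fisher information for Poisson: I(lambda) = 1/lambda.
lambda = 9.
I(lambda) = 1/9 = 0.111111

0.111111


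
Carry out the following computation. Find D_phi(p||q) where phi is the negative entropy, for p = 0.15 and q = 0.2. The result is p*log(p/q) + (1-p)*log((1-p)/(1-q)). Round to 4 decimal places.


Bregman divergence with negative entropy generator:
D = p*log(p/q) + (1-p)*log((1-p)/(1-q)).
p = 0.15, q = 0.2.
p*log(p/q) = 0.15*log(0.15/0.2) = -0.043152.
(1-p)*log((1-p)/(1-q)) = 0.85*log(0.85/0.8) = 0.051531.
D = -0.043152 + 0.051531 = 0.0084

0.0084


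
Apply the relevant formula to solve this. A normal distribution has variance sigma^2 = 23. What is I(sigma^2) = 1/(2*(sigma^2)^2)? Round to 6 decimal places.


Fisher information for variance: I(sigma^2) = 1/(2*sigma^4).
sigma^2 = 23, so sigma^4 = 529.
I = 1/(2*529) = 1/1058 = 0.000945

0.000945


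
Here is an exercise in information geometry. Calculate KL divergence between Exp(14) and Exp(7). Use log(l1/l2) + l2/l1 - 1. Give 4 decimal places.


KL divergence for exponential family:
KL = log(l1/l2) + l2/l1 - 1.
log(14/7) = 0.693147.
7/14 = 0.5.
KL = 0.693147 + 0.5 - 1 = 0.1931

0.1931


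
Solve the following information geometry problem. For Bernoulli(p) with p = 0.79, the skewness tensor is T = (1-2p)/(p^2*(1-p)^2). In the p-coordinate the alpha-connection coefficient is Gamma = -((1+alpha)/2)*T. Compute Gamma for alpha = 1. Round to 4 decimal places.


Skewness (Amari-Chentsov) tensor: T = (1-2p)/(p^2*(1-p)^2).
p = 0.79, 1-2p = -0.58, p^2 = 0.6241, (1-p)^2 = 0.0441.
T = -0.58/(0.6241 * 0.0441) = -21.07343.
In the p-coordinate, Gamma^(alpha) = Gamma^(0) - (alpha/2)*T with Gamma^(0) = (1/2)*g'(p) = -T/2,
so Gamma^(alpha) = -((1+alpha)/2)*T.
alpha = 1, -(1+alpha)/2 = -1.0.
Gamma = -1.0 * -21.07343 = 21.0734

21.0734


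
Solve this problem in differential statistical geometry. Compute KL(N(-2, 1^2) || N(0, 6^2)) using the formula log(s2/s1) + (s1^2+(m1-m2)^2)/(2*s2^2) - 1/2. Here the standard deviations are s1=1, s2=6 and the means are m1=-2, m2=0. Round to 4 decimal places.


KL divergence between normal distributions:
KL = log(s2/s1) + (s1^2 + (m1-m2)^2)/(2*s2^2) - 1/2.
log(6/1) = 1.791759.
(1^2 + (-2-0)^2)/(2*6^2) = (1 + 4)/72 = 0.069444.
KL = 1.791759 + 0.069444 - 0.5 = 1.3612

1.3612


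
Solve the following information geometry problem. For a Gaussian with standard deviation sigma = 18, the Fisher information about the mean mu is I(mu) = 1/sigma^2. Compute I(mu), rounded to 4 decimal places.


The Fisher information for the mean of a normal distribution is I(mu) = 1/sigma^2.
sigma = 18, so sigma^2 = 324.
I(mu) = 1/324 = 0.0031

0.0031


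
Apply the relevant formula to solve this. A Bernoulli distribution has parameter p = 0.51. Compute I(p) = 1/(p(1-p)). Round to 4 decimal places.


For Bernoulli(p), Fisher information is I(p) = 1/(p*(1-p)).
p = 0.51, 1-p = 0.49.
p*(1-p) = 0.2499.
I(p) = 1/0.2499 = 4.0016

4.0016


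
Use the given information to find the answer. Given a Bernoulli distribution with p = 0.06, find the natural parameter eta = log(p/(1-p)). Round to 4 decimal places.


Natural parameter for Bernoulli: eta = log(p/(1-p)).
p = 0.06, 1-p = 0.94.
p/(1-p) = 0.06383.
eta = log(0.06383) = -2.7515

-2.7515


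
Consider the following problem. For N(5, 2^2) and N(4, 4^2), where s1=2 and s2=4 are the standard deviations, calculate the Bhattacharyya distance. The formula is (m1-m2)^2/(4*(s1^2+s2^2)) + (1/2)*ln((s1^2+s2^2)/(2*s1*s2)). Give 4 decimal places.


Bhattacharyya distance between two Gaussians:
DB = (m1-m2)^2/(4*(s1^2+s2^2)) + (1/2)*ln((s1^2+s2^2)/(2*s1*s2)).
(m1-m2)^2 = (1)^2 = 1.
s1^2+s2^2 = 4 + 16 = 20.
term1 = 1/80 = 0.0125.
term2 = 0.5*ln(20/16.0) = 0.111572.
DB = 0.0125 + 0.111572 = 0.1241

0.1241


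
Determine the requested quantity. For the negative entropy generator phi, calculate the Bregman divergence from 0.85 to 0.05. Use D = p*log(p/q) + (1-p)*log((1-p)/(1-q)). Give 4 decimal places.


Bregman divergence with negative entropy generator:
D = p*log(p/q) + (1-p)*log((1-p)/(1-q)).
p = 0.85, q = 0.05.
p*log(p/q) = 0.85*log(0.85/0.05) = 2.408231.
(1-p)*log((1-p)/(1-q)) = 0.15*log(0.15/0.95) = -0.276874.
D = 2.408231 + -0.276874 = 2.1314

2.1314


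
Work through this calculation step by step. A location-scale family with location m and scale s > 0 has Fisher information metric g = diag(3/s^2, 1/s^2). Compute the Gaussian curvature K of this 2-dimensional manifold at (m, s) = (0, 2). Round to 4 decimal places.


The metric has the form g = (A dm^2 + B ds^2)/s^2 with A = 3, B = 1.
Substitute u = sqrt(A/B)*m: g = B*(du^2 + ds^2)/s^2, i.e. B times the
Poincare upper half-plane metric, which has constant Gaussian curvature -1.
Scaling a 2D metric by a constant c divides the Gaussian curvature by c,
so K = -1/B = -1/(1) = -1.0000 everywhere (the point (m, s) = (0, 2) is irrelevant:
the curvature is constant).
The requested Gaussian curvature is K = -1.0000.

-1.0000


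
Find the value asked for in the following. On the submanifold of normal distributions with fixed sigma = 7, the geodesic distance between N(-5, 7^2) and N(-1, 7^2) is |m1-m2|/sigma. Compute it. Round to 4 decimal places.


On the fixed-variance normal subfamily, geodesic distance = |m1-m2|/sigma.
|-5 - -1| = 4.
sigma = 7.
d = 4/7 = 0.5714

0.5714


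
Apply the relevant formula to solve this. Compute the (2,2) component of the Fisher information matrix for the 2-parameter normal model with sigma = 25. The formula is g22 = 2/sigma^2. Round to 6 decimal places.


For the 2-parameter normal family, the Fisher metric has:
  g11 = 1/sigma^2, g22 = 2/sigma^2.
sigma = 25, sigma^2 = 625.
g22 = 0.003200

0.003200


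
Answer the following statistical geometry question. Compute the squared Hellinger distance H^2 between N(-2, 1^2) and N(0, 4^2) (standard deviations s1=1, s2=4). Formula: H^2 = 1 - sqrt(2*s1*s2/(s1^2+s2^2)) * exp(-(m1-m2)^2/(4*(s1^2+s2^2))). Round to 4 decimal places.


Squared Hellinger distance for Gaussians:
H^2 = 1 - sqrt(2*s1*s2/(s1^2+s2^2)) * exp(-(m1-m2)^2/(4*(s1^2+s2^2))).
s1^2 = 1, s2^2 = 16, s1^2+s2^2 = 17.
sqrt(2*1*4/(17)) = 0.685994.
(m1-m2)^2 = (-2)^2 = 4.
exp(-4/(4*17)) = exp(-0.058824) = 0.942873.
H^2 = 1 - 0.685994*0.942873 = 0.3532

0.3532


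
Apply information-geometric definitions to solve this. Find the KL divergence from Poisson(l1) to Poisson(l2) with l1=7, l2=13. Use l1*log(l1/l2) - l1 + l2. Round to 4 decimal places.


KL divergence for Poisson:
KL = l1*log(l1/l2) - l1 + l2.
l1 = 7, l2 = 13.
log(7/13) = -0.619039.
l1*log(l1/l2) = 7 * -0.619039 = -4.333274.
KL = -4.333274 - 7 + 13 = 1.6667

1.6667


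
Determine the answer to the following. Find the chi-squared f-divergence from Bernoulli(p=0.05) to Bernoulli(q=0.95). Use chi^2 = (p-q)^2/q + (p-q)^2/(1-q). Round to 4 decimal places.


Chi-squared divergence between Bernoulli distributions:
chi^2 = (p-q)^2/q + (p-q)^2/(1-q).
p = 0.05, q = 0.95, p-q = -0.9.
(p-q)^2 = 0.81.
term1 = 0.81/0.95 = 0.852632.
term2 = 0.81/0.05 = 16.2.
chi^2 = 0.852632 + 16.2 = 17.0526

17.0526


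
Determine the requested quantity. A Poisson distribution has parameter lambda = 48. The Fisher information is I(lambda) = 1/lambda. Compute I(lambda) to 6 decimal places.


Fisher information for Poisson: I(lambda) = 1/lambda.
lambda = 48.
I(lambda) = 1/48 = 0.020833

0.020833


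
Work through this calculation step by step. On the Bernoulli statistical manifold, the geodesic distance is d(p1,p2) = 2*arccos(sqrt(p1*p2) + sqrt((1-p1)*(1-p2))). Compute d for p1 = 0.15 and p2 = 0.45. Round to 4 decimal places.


Geodesic distance on Bernoulli manifold:
d(p1,p2) = 2*arccos(sqrt(p1*p2) + sqrt((1-p1)*(1-p2))).
sqrt(p1*p2) = sqrt(0.15*0.45) = 0.259808.
sqrt((1-p1)*(1-p2)) = sqrt(0.85*0.55) = 0.68374.
arg = 0.259808 + 0.68374 = 0.943547.
d = 2*arccos(0.943547) = 0.6752

0.6752


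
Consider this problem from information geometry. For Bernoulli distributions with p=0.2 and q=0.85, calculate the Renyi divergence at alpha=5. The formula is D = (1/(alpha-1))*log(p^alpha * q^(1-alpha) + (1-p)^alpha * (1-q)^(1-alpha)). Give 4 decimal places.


Renyi divergence of order alpha between Bernoulli distributions:
D = (1/(alpha-1))*log(p^alpha * q^(1-alpha) + (1-p)^alpha * (1-q)^(1-alpha)).
alpha = 5, p = 0.2, q = 0.85.
p^alpha * q^(1-alpha) = 0.2^5 * 0.85^-4 = 0.000613.
(1-p)^alpha * (1-q)^(1-alpha) = 0.8^5 * 0.15^-4 = 647.269136.
sum = 0.000613 + 647.269136 = 647.269749.
D = (1/4)*log(647.269749) = 1.6182

1.6182


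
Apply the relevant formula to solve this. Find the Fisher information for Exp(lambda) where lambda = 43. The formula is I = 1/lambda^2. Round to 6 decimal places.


Fisher information for exponential: I(lambda) = 1/lambda^2.
lambda = 43, lambda^2 = 1849.
I = 1/1849 = 0.000541

0.000541


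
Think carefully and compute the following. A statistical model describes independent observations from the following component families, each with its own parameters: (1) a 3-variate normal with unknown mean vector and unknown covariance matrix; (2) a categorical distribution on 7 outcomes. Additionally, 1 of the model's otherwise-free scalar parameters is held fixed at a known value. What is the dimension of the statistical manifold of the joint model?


The dimension of a statistical manifold equals the number of free
(independent) real parameters of the model. For a product of independent
blocks the parameter counts add.
- 3-variate normal: 3 (mean) + 3*4/2 = 6 (symmetric covariance) = 9.
- categorical on 7 outcomes (probabilities sum to 1): 7-1 = 6.
Total = 9 + 6 = 15.
1 parameter(s) fixed at known values: 15 - 1 = 14.
Dimension = 14

14


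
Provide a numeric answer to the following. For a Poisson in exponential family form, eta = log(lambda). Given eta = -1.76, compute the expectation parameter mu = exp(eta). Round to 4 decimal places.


Expectation parameter for Poisson exponential family:
mu = exp(eta).
eta = -1.76.
mu = exp(-1.76) = 0.1720

0.1720


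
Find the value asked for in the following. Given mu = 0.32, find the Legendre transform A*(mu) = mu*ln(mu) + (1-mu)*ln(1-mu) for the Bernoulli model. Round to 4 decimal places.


Legendre transform for Bernoulli:
A*(mu) = mu*log(mu) + (1-mu)*log(1-mu).
mu = 0.32, 1-mu = 0.68.
mu*log(mu) = 0.32*log(0.32) = -0.364619.
(1-mu)*log(1-mu) = 0.68*log(0.68) = -0.26225.
A* = -0.364619 + -0.26225 = -0.6269

-0.6269


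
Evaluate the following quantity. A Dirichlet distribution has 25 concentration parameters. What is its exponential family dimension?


Exponential family dimension calculation:
Dirichlet with 25 components has 25 natural parameters.

25


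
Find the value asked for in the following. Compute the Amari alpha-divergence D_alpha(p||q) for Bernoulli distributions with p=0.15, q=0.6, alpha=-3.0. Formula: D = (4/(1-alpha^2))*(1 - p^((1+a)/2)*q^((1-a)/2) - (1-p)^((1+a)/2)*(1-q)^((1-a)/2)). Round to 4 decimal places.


Amari alpha-divergence:
D = (4/(1-alpha^2))*(1 - p^((1+a)/2)*q^((1-a)/2) - (1-p)^((1+a)/2)*(1-q)^((1-a)/2)).
alpha = -3.0, p = 0.15, q = 0.6.
e1 = (1+alpha)/2 = -1.0, e2 = (1-alpha)/2 = 2.0.
t1 = p^e1 * q^e2 = 0.15^-1.0 * 0.6^2.0 = 2.4.
t2 = (1-p)^e1 * (1-q)^e2 = 0.85^-1.0 * 0.4^2.0 = 0.188235.
4/(1-alpha^2) = -0.5.
D = -0.5*(1 - 2.4 - 0.188235) = 0.7941

0.7941


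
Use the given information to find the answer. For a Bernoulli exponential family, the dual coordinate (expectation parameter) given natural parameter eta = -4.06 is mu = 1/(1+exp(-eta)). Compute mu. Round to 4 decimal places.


Dual coordinate (expectation parameter) for Bernoulli:
mu = 1/(1+exp(-eta)).
eta = -4.06.
exp(-eta) = exp(4.06) = 57.974311.
mu = 1/(1+57.974311) = 0.0170

0.0170


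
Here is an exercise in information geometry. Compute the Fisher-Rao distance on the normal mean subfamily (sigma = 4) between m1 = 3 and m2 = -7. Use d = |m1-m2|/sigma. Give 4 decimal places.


On the fixed-variance normal subfamily, geodesic distance = |m1-m2|/sigma.
|3 - -7| = 10.
sigma = 4.
d = 10/4 = 2.5000

2.5000


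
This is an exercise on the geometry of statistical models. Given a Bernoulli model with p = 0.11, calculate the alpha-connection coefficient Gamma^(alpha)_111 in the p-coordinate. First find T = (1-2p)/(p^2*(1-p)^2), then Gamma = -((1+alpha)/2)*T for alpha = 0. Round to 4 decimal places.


Skewness (Amari-Chentsov) tensor: T = (1-2p)/(p^2*(1-p)^2).
p = 0.11, 1-2p = 0.78, p^2 = 0.0121, (1-p)^2 = 0.7921.
T = 0.78/(0.0121 * 0.7921) = 81.382161.
In the p-coordinate, Gamma^(alpha) = Gamma^(0) - (alpha/2)*T with Gamma^(0) = (1/2)*g'(p) = -T/2,
so Gamma^(alpha) = -((1+alpha)/2)*T.
alpha = 0, -(1+alpha)/2 = -0.5.
Gamma = -0.5 * 81.382161 = -40.6911

-40.6911


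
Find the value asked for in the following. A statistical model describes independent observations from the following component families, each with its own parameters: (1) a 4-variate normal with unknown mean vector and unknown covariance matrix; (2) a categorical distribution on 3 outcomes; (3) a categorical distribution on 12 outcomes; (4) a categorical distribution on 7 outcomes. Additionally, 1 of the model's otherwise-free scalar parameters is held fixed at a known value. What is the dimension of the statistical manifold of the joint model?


The dimension of a statistical manifold equals the number of free
(independent) real parameters of the model. For a product of independent
blocks the parameter counts add.
- 4-variate normal: 4 (mean) + 4*5/2 = 10 (symmetric covariance) = 14.
- categorical on 3 outcomes (probabilities sum to 1): 3-1 = 2.
- categorical on 12 outcomes (probabilities sum to 1): 12-1 = 11.
- categorical on 7 outcomes (probabilities sum to 1): 7-1 = 6.
Total = 14 + 2 + 11 + 6 = 33.
1 parameter(s) fixed at known values: 33 - 1 = 32.
Dimension = 32

32


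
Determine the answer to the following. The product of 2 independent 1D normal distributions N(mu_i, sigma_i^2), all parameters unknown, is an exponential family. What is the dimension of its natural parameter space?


Exponential family dimension calculation:
Each univariate normal has two natural parameters (mu/sigma^2 and -1/(2 sigma^2)).
With 2 independent components, dim = 2 * 2 = 4.

4


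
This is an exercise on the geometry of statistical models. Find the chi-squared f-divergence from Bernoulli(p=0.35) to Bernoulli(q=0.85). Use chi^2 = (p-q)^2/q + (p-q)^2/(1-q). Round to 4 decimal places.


Chi-squared divergence between Bernoulli distributions:
chi^2 = (p-q)^2/q + (p-q)^2/(1-q).
p = 0.35, q = 0.85, p-q = -0.5.
(p-q)^2 = 0.25.
term1 = 0.25/0.85 = 0.294118.
term2 = 0.25/0.15 = 1.666667.
chi^2 = 0.294118 + 1.666667 = 1.9608

1.9608


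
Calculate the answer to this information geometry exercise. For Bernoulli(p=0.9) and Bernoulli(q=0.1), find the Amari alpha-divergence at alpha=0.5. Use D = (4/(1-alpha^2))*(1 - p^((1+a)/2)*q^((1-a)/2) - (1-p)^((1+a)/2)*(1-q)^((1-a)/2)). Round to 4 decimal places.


Amari alpha-divergence:
D = (4/(1-alpha^2))*(1 - p^((1+a)/2)*q^((1-a)/2) - (1-p)^((1+a)/2)*(1-q)^((1-a)/2)).
alpha = 0.5, p = 0.9, q = 0.1.
e1 = (1+alpha)/2 = 0.75, e2 = (1-alpha)/2 = 0.25.
t1 = p^e1 * q^e2 = 0.9^0.75 * 0.1^0.25 = 0.519615.
t2 = (1-p)^e1 * (1-q)^e2 = 0.1^0.75 * 0.9^0.25 = 0.173205.
4/(1-alpha^2) = 5.333333.
D = 5.333333*(1 - 0.519615 - 0.173205) = 1.6383

1.6383


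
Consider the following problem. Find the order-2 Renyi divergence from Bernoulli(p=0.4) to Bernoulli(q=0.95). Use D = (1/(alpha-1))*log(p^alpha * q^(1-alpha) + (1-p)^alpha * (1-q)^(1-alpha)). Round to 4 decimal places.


Renyi divergence of order alpha between Bernoulli distributions:
D = (1/(alpha-1))*log(p^alpha * q^(1-alpha) + (1-p)^alpha * (1-q)^(1-alpha)).
alpha = 2, p = 0.4, q = 0.95.
p^alpha * q^(1-alpha) = 0.4^2 * 0.95^-1 = 0.168421.
(1-p)^alpha * (1-q)^(1-alpha) = 0.6^2 * 0.05^-1 = 7.2.
sum = 0.168421 + 7.2 = 7.368421.
D = (1/1)*log(7.368421) = 1.9972

1.9972


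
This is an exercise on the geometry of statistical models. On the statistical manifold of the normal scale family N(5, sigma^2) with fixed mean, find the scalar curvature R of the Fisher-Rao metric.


This family has a single free parameter, so its statistical manifold
is 1-dimensional. The Riemann curvature tensor of any 1-dimensional
Riemannian manifold vanishes identically, so R = 0.

0


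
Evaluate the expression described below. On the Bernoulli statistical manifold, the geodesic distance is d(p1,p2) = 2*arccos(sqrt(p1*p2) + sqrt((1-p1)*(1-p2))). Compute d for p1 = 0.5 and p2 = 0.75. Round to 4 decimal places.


Geodesic distance on Bernoulli manifold:
d(p1,p2) = 2*arccos(sqrt(p1*p2) + sqrt((1-p1)*(1-p2))).
sqrt(p1*p2) = sqrt(0.5*0.75) = 0.612372.
sqrt((1-p1)*(1-p2)) = sqrt(0.5*0.25) = 0.353553.
arg = 0.612372 + 0.353553 = 0.965926.
d = 2*arccos(0.965926) = 0.5236

0.5236


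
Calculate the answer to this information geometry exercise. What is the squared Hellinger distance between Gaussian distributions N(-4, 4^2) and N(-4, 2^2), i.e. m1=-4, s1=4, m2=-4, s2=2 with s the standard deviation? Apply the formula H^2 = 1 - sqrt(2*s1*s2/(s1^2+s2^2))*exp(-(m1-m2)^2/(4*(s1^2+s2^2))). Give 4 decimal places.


Squared Hellinger distance for Gaussians:
H^2 = 1 - sqrt(2*s1*s2/(s1^2+s2^2)) * exp(-(m1-m2)^2/(4*(s1^2+s2^2))).
s1^2 = 16, s2^2 = 4, s1^2+s2^2 = 20.
sqrt(2*4*2/(20)) = 0.894427.
(m1-m2)^2 = (0)^2 = 0.
exp(-0/(4*20)) = exp(0.0) = 1.0.
H^2 = 1 - 0.894427*1.0 = 0.1056

0.1056


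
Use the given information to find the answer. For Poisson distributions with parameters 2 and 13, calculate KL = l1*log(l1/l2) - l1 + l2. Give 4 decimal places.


KL divergence for Poisson:
KL = l1*log(l1/l2) - l1 + l2.
l1 = 2, l2 = 13.
log(2/13) = -1.871802.
l1*log(l1/l2) = 2 * -1.871802 = -3.743604.
KL = -3.743604 - 2 + 13 = 7.2564

7.2564


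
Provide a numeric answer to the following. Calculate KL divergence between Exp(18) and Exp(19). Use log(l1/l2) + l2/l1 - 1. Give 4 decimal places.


KL divergence for exponential family:
KL = log(l1/l2) + l2/l1 - 1.
log(18/19) = -0.054067.
19/18 = 1.055556.
KL = -0.054067 + 1.055556 - 1 = 0.0015

0.0015


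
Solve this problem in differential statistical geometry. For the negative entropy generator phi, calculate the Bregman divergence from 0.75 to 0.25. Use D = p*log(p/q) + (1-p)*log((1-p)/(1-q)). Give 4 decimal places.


Bregman divergence with negative entropy generator:
D = p*log(p/q) + (1-p)*log((1-p)/(1-q)).
p = 0.75, q = 0.25.
p*log(p/q) = 0.75*log(0.75/0.25) = 0.823959.
(1-p)*log((1-p)/(1-q)) = 0.25*log(0.25/0.75) = -0.274653.
D = 0.823959 + -0.274653 = 0.5493

0.5493


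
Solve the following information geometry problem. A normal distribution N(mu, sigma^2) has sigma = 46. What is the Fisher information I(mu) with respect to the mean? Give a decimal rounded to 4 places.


The Fisher information for the mean of a normal distribution is I(mu) = 1/sigma^2.
sigma = 46, so sigma^2 = 2116.
I(mu) = 1/2116 = 0.0005

0.0005


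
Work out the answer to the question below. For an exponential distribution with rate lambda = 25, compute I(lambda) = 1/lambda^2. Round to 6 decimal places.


Fisher information for exponential: I(lambda) = 1/lambda^2.
lambda = 25, lambda^2 = 625.
I = 1/625 = 0.001600

0.001600


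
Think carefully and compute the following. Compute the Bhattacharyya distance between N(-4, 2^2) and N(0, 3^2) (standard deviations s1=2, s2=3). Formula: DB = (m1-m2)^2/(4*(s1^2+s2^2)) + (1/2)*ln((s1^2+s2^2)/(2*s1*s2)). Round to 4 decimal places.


Bhattacharyya distance between two Gaussians:
DB = (m1-m2)^2/(4*(s1^2+s2^2)) + (1/2)*ln((s1^2+s2^2)/(2*s1*s2)).
(m1-m2)^2 = (-4)^2 = 16.
s1^2+s2^2 = 4 + 9 = 13.
term1 = 16/52 = 0.307692.
term2 = 0.5*ln(13/12.0) = 0.040021.
DB = 0.307692 + 0.040021 = 0.3477

0.3477


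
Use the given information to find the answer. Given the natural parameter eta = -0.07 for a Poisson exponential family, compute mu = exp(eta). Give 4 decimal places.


Expectation parameter for Poisson exponential family:
mu = exp(eta).
eta = -0.07.
mu = exp(-0.07) = 0.9324

0.9324


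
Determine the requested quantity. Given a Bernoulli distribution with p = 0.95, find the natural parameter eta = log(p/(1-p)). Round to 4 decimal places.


Natural parameter for Bernoulli: eta = log(p/(1-p)).
p = 0.95, 1-p = 0.05.
p/(1-p) = 19.0.
eta = log(19.0) = 2.9444

2.9444


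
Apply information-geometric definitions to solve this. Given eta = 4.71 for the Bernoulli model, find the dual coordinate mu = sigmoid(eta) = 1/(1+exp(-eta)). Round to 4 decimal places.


Dual coordinate (expectation parameter) for Bernoulli:
mu = 1/(1+exp(-eta)).
eta = 4.71.
exp(-eta) = exp(-4.71) = 0.009005.
mu = 1/(1+0.009005) = 0.9911

0.9911


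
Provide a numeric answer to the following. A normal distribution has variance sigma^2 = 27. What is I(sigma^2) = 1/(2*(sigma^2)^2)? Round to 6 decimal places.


Fisher information for variance: I(sigma^2) = 1/(2*sigma^4).
sigma^2 = 27, so sigma^4 = 729.
I = 1/(2*729) = 1/1458 = 0.000686

0.000686


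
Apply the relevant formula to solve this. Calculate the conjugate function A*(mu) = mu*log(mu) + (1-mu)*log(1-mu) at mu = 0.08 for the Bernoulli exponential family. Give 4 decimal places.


Legendre transform for Bernoulli:
A*(mu) = mu*log(mu) + (1-mu)*log(1-mu).
mu = 0.08, 1-mu = 0.92.
mu*log(mu) = 0.08*log(0.08) = -0.202058.
(1-mu)*log(1-mu) = 0.92*log(0.92) = -0.076711.
A* = -0.202058 + -0.076711 = -0.2788

-0.2788


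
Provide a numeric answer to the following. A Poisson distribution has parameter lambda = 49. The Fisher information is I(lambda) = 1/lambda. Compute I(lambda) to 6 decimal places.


Fisher information for Poisson: I(lambda) = 1/lambda.
lambda = 49.
I(lambda) = 1/49 = 0.020408

0.020408


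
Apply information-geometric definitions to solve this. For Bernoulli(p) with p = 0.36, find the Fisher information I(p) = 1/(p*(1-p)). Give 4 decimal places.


For Bernoulli(p), Fisher information is I(p) = 1/(p*(1-p)).
p = 0.36, 1-p = 0.64.
p*(1-p) = 0.2304.
I(p) = 1/0.2304 = 4.3403

4.3403


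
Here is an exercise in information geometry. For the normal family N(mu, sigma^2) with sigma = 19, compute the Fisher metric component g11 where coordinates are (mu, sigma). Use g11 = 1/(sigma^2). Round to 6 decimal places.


For the 2-parameter normal family, the Fisher metric has:
  g11 = 1/sigma^2, g22 = 2/sigma^2.
sigma = 19, sigma^2 = 361.
g11 = 0.002770

0.002770


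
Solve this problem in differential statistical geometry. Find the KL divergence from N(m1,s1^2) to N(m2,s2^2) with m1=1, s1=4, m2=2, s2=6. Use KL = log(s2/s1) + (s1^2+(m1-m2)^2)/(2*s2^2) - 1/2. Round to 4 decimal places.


KL divergence between normal distributions:
KL = log(s2/s1) + (s1^2 + (m1-m2)^2)/(2*s2^2) - 1/2.
log(6/4) = 0.405465.
(4^2 + (1-2)^2)/(2*6^2) = (16 + 1)/72 = 0.236111.
KL = 0.405465 + 0.236111 - 0.5 = 0.1416

0.1416


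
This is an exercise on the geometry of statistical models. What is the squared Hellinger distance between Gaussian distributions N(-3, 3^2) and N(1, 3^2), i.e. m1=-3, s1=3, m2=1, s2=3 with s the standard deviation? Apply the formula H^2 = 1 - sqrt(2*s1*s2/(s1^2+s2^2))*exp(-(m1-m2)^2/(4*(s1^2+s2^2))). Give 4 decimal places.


Squared Hellinger distance for Gaussians:
H^2 = 1 - sqrt(2*s1*s2/(s1^2+s2^2)) * exp(-(m1-m2)^2/(4*(s1^2+s2^2))).
s1^2 = 9, s2^2 = 9, s1^2+s2^2 = 18.
sqrt(2*3*3/(18)) = 1.0.
(m1-m2)^2 = (-4)^2 = 16.
exp(-16/(4*18)) = exp(-0.222222) = 0.800737.
H^2 = 1 - 1.0*0.800737 = 0.1993

0.1993


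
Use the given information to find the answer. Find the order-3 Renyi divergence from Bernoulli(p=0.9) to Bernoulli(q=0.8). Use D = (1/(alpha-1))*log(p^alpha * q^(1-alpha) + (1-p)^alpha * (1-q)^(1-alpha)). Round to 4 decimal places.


Renyi divergence of order alpha between Bernoulli distributions:
D = (1/(alpha-1))*log(p^alpha * q^(1-alpha) + (1-p)^alpha * (1-q)^(1-alpha)).
alpha = 3, p = 0.9, q = 0.8.
p^alpha * q^(1-alpha) = 0.9^3 * 0.8^-2 = 1.139063.
(1-p)^alpha * (1-q)^(1-alpha) = 0.1^3 * 0.2^-2 = 0.025.
sum = 1.139063 + 0.025 = 1.164062.
D = (1/2)*log(1.164062) = 0.0760

0.0760


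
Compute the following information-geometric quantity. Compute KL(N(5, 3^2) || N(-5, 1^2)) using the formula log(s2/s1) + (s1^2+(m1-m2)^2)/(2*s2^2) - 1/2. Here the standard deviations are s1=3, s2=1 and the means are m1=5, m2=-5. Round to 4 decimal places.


KL divergence between normal distributions:
KL = log(s2/s1) + (s1^2 + (m1-m2)^2)/(2*s2^2) - 1/2.
log(1/3) = -1.098612.
(3^2 + (5--5)^2)/(2*1^2) = (9 + 100)/2 = 54.5.
KL = -1.098612 + 54.5 - 0.5 = 52.9014

52.9014


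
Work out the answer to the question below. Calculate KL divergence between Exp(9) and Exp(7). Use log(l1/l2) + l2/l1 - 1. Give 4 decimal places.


KL divergence for exponential family:
KL = log(l1/l2) + l2/l1 - 1.
log(9/7) = 0.251314.
7/9 = 0.777778.
KL = 0.251314 + 0.777778 - 1 = 0.0291

0.0291


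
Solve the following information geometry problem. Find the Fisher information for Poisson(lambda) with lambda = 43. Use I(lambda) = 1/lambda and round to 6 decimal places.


Fisher information for Poisson: I(lambda) = 1/lambda.
lambda = 43.
I(lambda) = 1/43 = 0.023256

0.023256


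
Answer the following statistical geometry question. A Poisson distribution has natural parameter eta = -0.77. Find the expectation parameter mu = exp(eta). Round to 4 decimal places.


Expectation parameter for Poisson exponential family:
mu = exp(eta).
eta = -0.77.
mu = exp(-0.77) = 0.4630

0.4630


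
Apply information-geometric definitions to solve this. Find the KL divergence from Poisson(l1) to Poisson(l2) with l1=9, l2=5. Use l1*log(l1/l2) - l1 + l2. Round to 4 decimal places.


KL divergence for Poisson:
KL = l1*log(l1/l2) - l1 + l2.
l1 = 9, l2 = 5.
log(9/5) = 0.587787.
l1*log(l1/l2) = 9 * 0.587787 = 5.29008.
KL = 5.29008 - 9 + 5 = 1.2901

1.2901


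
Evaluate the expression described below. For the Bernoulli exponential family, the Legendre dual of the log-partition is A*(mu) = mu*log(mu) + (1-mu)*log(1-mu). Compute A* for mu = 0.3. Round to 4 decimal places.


Legendre transform for Bernoulli:
A*(mu) = mu*log(mu) + (1-mu)*log(1-mu).
mu = 0.3, 1-mu = 0.7.
mu*log(mu) = 0.3*log(0.3) = -0.361192.
(1-mu)*log(1-mu) = 0.7*log(0.7) = -0.249672.
A* = -0.361192 + -0.249672 = -0.6109

-0.6109


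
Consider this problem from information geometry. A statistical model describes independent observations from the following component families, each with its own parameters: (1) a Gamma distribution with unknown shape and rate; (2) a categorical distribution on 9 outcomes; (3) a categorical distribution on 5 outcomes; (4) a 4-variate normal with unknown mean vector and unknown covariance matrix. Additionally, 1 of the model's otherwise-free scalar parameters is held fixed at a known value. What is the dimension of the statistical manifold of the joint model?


The dimension of a statistical manifold equals the number of free
(independent) real parameters of the model. For a product of independent
blocks the parameter counts add.
- Gamma (shape, rate): 2.
- categorical on 9 outcomes (probabilities sum to 1): 9-1 = 8.
- categorical on 5 outcomes (probabilities sum to 1): 5-1 = 4.
- 4-variate normal: 4 (mean) + 4*5/2 = 10 (symmetric covariance) = 14.
Total = 2 + 8 + 4 + 14 = 28.
1 parameter(s) fixed at known values: 28 - 1 = 27.
Dimension = 27

27


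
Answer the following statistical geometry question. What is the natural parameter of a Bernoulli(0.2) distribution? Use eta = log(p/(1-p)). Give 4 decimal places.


Natural parameter for Bernoulli: eta = log(p/(1-p)).
p = 0.2, 1-p = 0.8.
p/(1-p) = 0.25.
eta = log(0.25) = -1.3863

-1.3863


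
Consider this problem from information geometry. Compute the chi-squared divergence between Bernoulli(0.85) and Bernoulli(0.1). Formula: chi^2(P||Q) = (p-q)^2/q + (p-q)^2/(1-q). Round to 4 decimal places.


Chi-squared divergence between Bernoulli distributions:
chi^2 = (p-q)^2/q + (p-q)^2/(1-q).
p = 0.85, q = 0.1, p-q = 0.75.
(p-q)^2 = 0.5625.
term1 = 0.5625/0.1 = 5.625.
term2 = 0.5625/0.9 = 0.625.
chi^2 = 5.625 + 0.625 = 6.2500

6.2500


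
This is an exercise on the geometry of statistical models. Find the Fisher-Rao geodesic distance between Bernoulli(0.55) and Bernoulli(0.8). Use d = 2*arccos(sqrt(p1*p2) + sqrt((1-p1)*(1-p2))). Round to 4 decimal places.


Geodesic distance on Bernoulli manifold:
d(p1,p2) = 2*arccos(sqrt(p1*p2) + sqrt((1-p1)*(1-p2))).
sqrt(p1*p2) = sqrt(0.55*0.8) = 0.663325.
sqrt((1-p1)*(1-p2)) = sqrt(0.45*0.2) = 0.3.
arg = 0.663325 + 0.3 = 0.963325.
d = 2*arccos(0.963325) = 0.5433

0.5433


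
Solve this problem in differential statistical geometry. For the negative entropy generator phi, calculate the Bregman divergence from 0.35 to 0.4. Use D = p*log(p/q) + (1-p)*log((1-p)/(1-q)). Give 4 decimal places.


Bregman divergence with negative entropy generator:
D = p*log(p/q) + (1-p)*log((1-p)/(1-q)).
p = 0.35, q = 0.4.
p*log(p/q) = 0.35*log(0.35/0.4) = -0.046736.
(1-p)*log((1-p)/(1-q)) = 0.65*log(0.65/0.6) = 0.052028.
D = -0.046736 + 0.052028 = 0.0053

0.0053


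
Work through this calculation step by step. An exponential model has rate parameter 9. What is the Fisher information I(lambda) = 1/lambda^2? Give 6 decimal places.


Fisher information for exponential: I(lambda) = 1/lambda^2.
lambda = 9, lambda^2 = 81.
I = 1/81 = 0.012346

0.012346


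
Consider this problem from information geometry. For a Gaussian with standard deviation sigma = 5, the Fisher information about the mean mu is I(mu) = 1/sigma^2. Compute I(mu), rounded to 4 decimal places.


The Fisher information for the mean of a normal distribution is I(mu) = 1/sigma^2.
sigma = 5, so sigma^2 = 25.
I(mu) = 1/25 = 0.0400

0.0400


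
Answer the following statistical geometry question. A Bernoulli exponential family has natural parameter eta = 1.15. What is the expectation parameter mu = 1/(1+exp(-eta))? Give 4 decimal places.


Dual coordinate (expectation parameter) for Bernoulli:
mu = 1/(1+exp(-eta)).
eta = 1.15.
exp(-eta) = exp(-1.15) = 0.316637.
mu = 1/(1+0.316637) = 0.7595

0.7595


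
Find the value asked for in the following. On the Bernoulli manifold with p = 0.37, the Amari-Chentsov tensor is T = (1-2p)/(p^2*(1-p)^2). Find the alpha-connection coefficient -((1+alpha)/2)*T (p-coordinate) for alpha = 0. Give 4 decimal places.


Skewness (Amari-Chentsov) tensor: T = (1-2p)/(p^2*(1-p)^2).
p = 0.37, 1-2p = 0.26, p^2 = 0.1369, (1-p)^2 = 0.3969.
T = 0.26/(0.1369 * 0.3969) = 4.785076.
In the p-coordinate, Gamma^(alpha) = Gamma^(0) - (alpha/2)*T with Gamma^(0) = (1/2)*g'(p) = -T/2,
so Gamma^(alpha) = -((1+alpha)/2)*T.
alpha = 0, -(1+alpha)/2 = -0.5.
Gamma = -0.5 * 4.785076 = -2.3925

-2.3925


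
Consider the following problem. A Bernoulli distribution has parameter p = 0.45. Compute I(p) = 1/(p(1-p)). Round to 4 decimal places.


For Bernoulli(p), Fisher information is I(p) = 1/(p*(1-p)).
p = 0.45, 1-p = 0.55.
p*(1-p) = 0.2475.
I(p) = 1/0.2475 = 4.0404

4.0404


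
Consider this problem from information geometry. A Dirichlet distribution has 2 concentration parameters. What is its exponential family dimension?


Exponential family dimension calculation:
Dirichlet with 2 components has 2 natural parameters.

2


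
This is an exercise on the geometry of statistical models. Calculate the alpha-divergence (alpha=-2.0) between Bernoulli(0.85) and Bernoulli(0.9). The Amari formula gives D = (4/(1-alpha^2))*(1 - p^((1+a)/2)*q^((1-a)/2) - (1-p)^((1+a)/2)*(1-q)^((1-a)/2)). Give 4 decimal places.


Amari alpha-divergence:
D = (4/(1-alpha^2))*(1 - p^((1+a)/2)*q^((1-a)/2) - (1-p)^((1+a)/2)*(1-q)^((1-a)/2)).
alpha = -2.0, p = 0.85, q = 0.9.
e1 = (1+alpha)/2 = -0.5, e2 = (1-alpha)/2 = 1.5.
t1 = p^e1 * q^e2 = 0.85^-0.5 * 0.9^1.5 = 0.926092.
t2 = (1-p)^e1 * (1-q)^e2 = 0.15^-0.5 * 0.1^1.5 = 0.08165.
4/(1-alpha^2) = -1.333333.
D = -1.333333*(1 - 0.926092 - 0.08165) = 0.0103

0.0103


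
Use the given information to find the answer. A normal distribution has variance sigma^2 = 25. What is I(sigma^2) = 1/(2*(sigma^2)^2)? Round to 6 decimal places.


Fisher information for variance: I(sigma^2) = 1/(2*sigma^4).
sigma^2 = 25, so sigma^4 = 625.
I = 1/(2*625) = 1/1250 = 0.000800

0.000800


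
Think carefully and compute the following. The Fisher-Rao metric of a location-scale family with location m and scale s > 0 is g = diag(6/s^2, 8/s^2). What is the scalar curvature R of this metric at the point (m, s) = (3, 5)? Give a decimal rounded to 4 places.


The metric has the form g = (A dm^2 + B ds^2)/s^2 with A = 6, B = 8.
Substitute u = sqrt(A/B)*m: g = B*(du^2 + ds^2)/s^2, i.e. B times the
Poincare upper half-plane metric, which has constant Gaussian curvature -1.
Scaling a 2D metric by a constant c divides the Gaussian curvature by c,
so K = -1/B = -1/(8) = -0.1250 everywhere (the point (m, s) = (3, 5) is irrelevant:
the curvature is constant).
Scalar curvature in dimension 2: R = 2K = -2/(8) = -0.2500.

-0.2500


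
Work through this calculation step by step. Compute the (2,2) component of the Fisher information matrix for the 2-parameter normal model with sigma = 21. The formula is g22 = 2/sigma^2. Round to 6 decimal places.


For the 2-parameter normal family, the Fisher metric has:
  g11 = 1/sigma^2, g22 = 2/sigma^2.
sigma = 21, sigma^2 = 441.
g22 = 0.004535

0.004535


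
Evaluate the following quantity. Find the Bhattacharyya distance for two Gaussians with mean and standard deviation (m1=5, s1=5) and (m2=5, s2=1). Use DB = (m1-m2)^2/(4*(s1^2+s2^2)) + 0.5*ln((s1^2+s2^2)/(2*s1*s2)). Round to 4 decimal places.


Bhattacharyya distance between two Gaussians:
DB = (m1-m2)^2/(4*(s1^2+s2^2)) + (1/2)*ln((s1^2+s2^2)/(2*s1*s2)).
(m1-m2)^2 = (0)^2 = 0.
s1^2+s2^2 = 25 + 1 = 26.
term1 = 0/104 = 0.0.
term2 = 0.5*ln(26/10.0) = 0.477756.
DB = 0.0 + 0.477756 = 0.4778

0.4778


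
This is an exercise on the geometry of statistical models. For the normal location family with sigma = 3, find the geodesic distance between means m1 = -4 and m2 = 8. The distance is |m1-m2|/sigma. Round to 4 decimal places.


On the fixed-variance normal subfamily, geodesic distance = |m1-m2|/sigma.
|-4 - 8| = 12.
sigma = 3.
d = 12/3 = 4.0000

4.0000
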